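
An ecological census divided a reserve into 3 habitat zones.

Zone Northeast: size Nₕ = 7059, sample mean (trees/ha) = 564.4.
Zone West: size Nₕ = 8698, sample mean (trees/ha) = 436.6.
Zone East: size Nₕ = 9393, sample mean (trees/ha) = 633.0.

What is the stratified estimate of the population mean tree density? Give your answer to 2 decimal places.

x̄_st = (Σ Nₕx̄ₕ) / (Σ Nₕ) = (7059·564.4 + 8698·436.6 + 9393·633.0) / 25150
= 13727415.4 / 25150 = 545.8217... → 545.82.

545.82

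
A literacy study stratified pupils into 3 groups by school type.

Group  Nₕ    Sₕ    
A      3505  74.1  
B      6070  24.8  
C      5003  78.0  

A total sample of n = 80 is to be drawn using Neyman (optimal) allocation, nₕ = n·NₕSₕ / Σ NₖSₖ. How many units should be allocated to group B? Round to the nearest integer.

15

A: NₕSₕ = 3505·74.1 = 259720.5
B: NₕSₕ = 6070·24.8 = 150536
C: NₕSₕ = 5003·78.0 = 390234
Σ NₕSₕ = 800490.5.
n_B = 80·150536/800490.5 = 15.044... → 15.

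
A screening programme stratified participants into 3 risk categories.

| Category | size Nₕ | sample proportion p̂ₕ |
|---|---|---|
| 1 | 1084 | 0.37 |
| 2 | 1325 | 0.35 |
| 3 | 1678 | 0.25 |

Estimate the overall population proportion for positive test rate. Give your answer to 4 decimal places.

0.3142

Wₕ = Nₕ/N with N = 4087: 0.2652, 0.3242, 0.4106.
p̂_st = 0.2652·0.37 + 0.3242·0.35 + 0.4106·0.25 ≈ 0.314248... → 0.3142.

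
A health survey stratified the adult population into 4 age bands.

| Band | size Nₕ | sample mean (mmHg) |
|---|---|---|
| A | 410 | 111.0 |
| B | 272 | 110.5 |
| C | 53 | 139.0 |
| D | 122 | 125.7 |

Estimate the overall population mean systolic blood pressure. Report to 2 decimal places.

114.67

N = 410 + 272 + 53 + 122 = 857.
Overall mean = Σ (Nₕ/N)·x̄ₕ — weight by population share, not a simple average.
Σ Nₕx̄ₕ = 410·111.0 + 272·110.5 + 53·139.0 + 122·125.7 = 45510 + 30056 + 7367 + 15335.4 = 98268.4.
Divide by N: 98268.4 / 857 = 114.6656... → 114.67.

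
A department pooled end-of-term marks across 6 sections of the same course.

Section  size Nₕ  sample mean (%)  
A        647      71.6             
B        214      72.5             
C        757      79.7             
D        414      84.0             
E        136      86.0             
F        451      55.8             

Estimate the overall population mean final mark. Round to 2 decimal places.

N = 2619; weights Wₕ = Nₕ/N = (0.2470, 0.0817, 0.2890, 0.1581, 0.0519, 0.1722).
x̄_st = Σ Wₕ·x̄ₕ = 0.2470·71.6 + 0.0817·72.5 + 0.2890·79.7 + 0.1581·84.0 + 0.0519·86.0 + 0.1722·55.8 ≈ 74.0019...
→ 74.00.

74.00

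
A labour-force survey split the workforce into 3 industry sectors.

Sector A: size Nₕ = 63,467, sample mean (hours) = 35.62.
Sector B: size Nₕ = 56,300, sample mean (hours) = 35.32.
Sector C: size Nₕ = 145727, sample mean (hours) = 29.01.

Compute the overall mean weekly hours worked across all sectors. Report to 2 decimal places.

31.93

N = 265494; weights Wₕ = Nₕ/N = (0.2391, 0.2121, 0.5489).
x̄_st = Σ Wₕ·x̄ₕ = 0.2391·35.62 + 0.2121·35.32 + 0.5489·29.01 ≈ 31.9282...
→ 31.93.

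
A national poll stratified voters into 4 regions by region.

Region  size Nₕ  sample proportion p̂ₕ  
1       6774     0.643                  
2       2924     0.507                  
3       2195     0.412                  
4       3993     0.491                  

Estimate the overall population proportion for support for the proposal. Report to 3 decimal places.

0.548

N = 6774 + 2924 + 2195 + 3993 = 15886.
Overall proportion = Σ (Nₕ/N)·p̂ₕ.
Σ Nₕp̂ₕ = 4355.682 + 1482.468 + 904.34 + 1960.563 = 8703.053.
8703.053 / 15886 = 0.54784... → 0.548.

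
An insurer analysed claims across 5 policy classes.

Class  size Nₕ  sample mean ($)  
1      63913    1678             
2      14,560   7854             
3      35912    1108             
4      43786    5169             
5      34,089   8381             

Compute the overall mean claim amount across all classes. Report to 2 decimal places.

N = 192260; weights Wₕ = Nₕ/N = (0.3324, 0.0757, 0.1868, 0.2277, 0.1773).
x̄_st = Σ Wₕ·x̄ₕ = 0.3324·1678 + 0.0757·7854 + 0.1868·1108 + 0.2277·5169 + 0.1773·8381 ≈ 4022.7842...
→ 4022.78.

4022.78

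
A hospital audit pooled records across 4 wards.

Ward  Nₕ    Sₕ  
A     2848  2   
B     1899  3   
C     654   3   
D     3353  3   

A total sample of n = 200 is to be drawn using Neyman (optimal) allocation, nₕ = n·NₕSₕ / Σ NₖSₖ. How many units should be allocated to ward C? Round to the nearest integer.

17

A: NₕSₕ = 2848·2 = 5696
B: NₕSₕ = 1899·3 = 5697
C: NₕSₕ = 654·3 = 1962
D: NₕSₕ = 3353·3 = 10059
Σ NₕSₕ = 23414.
n_C = 200·1962/23414 = 16.759... → 17.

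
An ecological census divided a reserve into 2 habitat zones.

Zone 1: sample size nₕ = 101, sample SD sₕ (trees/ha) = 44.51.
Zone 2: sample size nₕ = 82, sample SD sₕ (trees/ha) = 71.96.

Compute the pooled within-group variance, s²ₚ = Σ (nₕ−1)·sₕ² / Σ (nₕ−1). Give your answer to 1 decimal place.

3411.9

1: (101−1)·44.51² = 100·1981.1401 = 198114.01
2: (82−1)·71.96² = 81·5178.2416 = 419437.5696
Numerator = 617551.5796; denominator = Σ(nₕ−1) = 181.
s²ₚ = 617551.5796/181 = 3411.887... → 3411.9.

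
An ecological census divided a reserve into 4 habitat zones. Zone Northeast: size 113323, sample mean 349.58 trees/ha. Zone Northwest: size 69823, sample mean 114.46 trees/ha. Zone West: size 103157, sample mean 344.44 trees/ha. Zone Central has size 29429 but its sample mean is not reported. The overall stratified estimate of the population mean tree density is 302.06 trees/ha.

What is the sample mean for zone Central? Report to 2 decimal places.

Σ Nₕx̄ₕ = N·μ, so 29429·x̄_Central = 315732·302.06 − (113323·349.58 + 69823·114.46 + 103157·344.44).
= 95370007.92 − 83138792 = 12231215.92.
x̄_Central = 12231215.92 / 29429 = 415.6178... → 415.62.

415.62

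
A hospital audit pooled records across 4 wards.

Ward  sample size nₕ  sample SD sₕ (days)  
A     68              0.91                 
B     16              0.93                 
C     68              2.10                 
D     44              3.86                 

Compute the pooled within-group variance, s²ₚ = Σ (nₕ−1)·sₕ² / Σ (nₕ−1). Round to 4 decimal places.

5.2323

Degrees of freedom: 67 + 15 + 67 + 43 = 192.
Σ(nₕ−1)sₕ² = 67·0.8281 + 15·0.8649 + 67·4.41 + 43·14.8996 = 1004.609.
s²ₚ = 1004.609 / 192 = 5.232339... → 5.2323.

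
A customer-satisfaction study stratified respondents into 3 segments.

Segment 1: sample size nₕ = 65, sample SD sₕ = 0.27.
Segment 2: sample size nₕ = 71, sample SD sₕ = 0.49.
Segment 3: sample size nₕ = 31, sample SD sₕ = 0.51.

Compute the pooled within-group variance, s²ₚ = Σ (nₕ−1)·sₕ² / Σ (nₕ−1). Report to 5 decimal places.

1: (65−1)·0.27² = 64·0.0729 = 4.6656
2: (71−1)·0.49² = 70·0.2401 = 16.807
3: (31−1)·0.51² = 30·0.2601 = 7.803
Numerator = 29.2756; denominator = Σ(nₕ−1) = 164.
s²ₚ = 29.2756/164 = 0.1785098... → 0.17851.

0.17851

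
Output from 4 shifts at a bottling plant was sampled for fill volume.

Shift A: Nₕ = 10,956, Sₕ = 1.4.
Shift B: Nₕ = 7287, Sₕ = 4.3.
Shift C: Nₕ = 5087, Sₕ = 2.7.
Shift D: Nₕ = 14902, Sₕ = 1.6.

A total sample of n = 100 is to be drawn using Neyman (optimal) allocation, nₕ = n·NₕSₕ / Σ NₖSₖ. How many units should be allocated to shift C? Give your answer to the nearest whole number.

Σ NₕSₕ = 10956·1.4 + 7287·4.3 + 5087·2.7 + 14902·1.6 = 84250.6.
Share for C: 13734.9/84250.6 = 0.16302.
n_C = 100 × 0.16302 = 16.302... → 16.

16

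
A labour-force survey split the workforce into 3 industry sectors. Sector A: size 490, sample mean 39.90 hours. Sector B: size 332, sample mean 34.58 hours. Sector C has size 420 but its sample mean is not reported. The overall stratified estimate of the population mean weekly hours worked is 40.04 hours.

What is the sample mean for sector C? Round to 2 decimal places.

N = 490 + 332 + 420 = 1242.
Overall total = μ·N = 40.04·1242 = 49729.68.
Subtract the known strata: 490·39.90 + 332·34.58 = 31031.56.
Remaining total for sector C: 49729.68 − 31031.56 = 18698.12.
Divide by its size: 18698.12 / 420 = 44.5193... → 44.52.

44.52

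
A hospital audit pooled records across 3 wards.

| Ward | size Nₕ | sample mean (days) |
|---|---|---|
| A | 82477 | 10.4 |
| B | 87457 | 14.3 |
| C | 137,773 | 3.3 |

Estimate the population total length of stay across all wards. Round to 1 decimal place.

Estimate total by summing Nₕ·x̄ₕ over strata.
82477·10.4 + 87457·14.3 + 137773·3.3 = 857760.8 + 1250635.1 + 454650.9 = 2563046.8.

2563046.8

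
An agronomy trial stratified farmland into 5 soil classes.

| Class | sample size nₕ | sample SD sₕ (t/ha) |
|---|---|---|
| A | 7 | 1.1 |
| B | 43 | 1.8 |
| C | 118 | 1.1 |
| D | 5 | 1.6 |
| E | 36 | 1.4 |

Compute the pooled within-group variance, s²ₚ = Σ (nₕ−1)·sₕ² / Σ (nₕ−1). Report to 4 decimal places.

1.7831

Degrees of freedom: 6 + 42 + 117 + 4 + 35 = 204.
Σ(nₕ−1)sₕ² = 6·1.21 + 42·3.24 + 117·1.21 + 4·2.56 + 35·1.96 = 363.75.
s²ₚ = 363.75 / 204 = 1.783088... → 1.7831.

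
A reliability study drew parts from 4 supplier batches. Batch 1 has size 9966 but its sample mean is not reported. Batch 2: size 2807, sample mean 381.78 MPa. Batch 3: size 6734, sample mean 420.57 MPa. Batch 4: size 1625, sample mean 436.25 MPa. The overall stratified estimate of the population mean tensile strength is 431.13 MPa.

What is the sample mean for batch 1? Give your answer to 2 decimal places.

N = 9966 + 2807 + 6734 + 1625 = 21132.
Overall total = μ·N = 431.13·21132 = 9110639.16.
Subtract the known strata: 2807·381.78 + 6734·420.57 + 1625·436.25 = 4612681.09.
Remaining total for batch 1: 9110639.16 − 4612681.09 = 4497958.07.
Divide by its size: 4497958.07 / 9966 = 451.3303... → 451.33.

451.33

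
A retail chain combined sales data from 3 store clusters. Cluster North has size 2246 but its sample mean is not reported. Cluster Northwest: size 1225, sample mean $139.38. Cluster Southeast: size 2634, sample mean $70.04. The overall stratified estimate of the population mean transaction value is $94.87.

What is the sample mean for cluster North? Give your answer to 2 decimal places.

N = 2246 + 1225 + 2634 = 6105.
Overall total = μ·N = 94.87·6105 = 579181.35.
Subtract the known strata: 1225·139.38 + 2634·70.04 = 355225.86.
Remaining total for cluster North: 579181.35 − 355225.86 = 223955.49.
Divide by its size: 223955.49 / 2246 = 99.7130... → 99.71.

99.71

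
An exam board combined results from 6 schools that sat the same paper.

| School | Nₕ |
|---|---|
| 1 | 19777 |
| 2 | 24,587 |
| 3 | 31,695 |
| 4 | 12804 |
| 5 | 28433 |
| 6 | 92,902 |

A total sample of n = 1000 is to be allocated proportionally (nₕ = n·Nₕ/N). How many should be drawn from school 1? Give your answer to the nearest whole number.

94

Share of school 1 = 19777/210198 = 0.09409.
Allocate 1000 × 0.09409 = 94.087... → 94.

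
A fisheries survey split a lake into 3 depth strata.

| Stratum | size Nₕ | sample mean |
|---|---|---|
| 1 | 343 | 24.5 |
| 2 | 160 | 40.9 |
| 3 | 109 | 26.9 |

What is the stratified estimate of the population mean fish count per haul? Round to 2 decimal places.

29.22

N = 343 + 160 + 109 = 612.
The stratified mean weights each stratum mean by its population share Nₕ/N.
Σ Nₕx̄ₕ = 343·24.5 + 160·40.9 + 109·26.9 = 8403.5 + 6544 + 2932.1 = 17879.6.
Divide by N: 17879.6 / 612 = 29.2150... → 29.22.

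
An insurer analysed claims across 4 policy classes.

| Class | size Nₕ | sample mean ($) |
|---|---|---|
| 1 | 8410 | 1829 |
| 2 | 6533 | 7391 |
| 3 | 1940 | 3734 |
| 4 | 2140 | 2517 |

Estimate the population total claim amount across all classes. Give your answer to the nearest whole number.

Population total = Σ Nₕ·x̄ₕ (each stratum's size times its mean).
8410·1829 + 6533·7391 + 1940·3734 + 2140·2517 = 15381890 + 48285403 + 7243960 + 5386380 = 76297633.

76297633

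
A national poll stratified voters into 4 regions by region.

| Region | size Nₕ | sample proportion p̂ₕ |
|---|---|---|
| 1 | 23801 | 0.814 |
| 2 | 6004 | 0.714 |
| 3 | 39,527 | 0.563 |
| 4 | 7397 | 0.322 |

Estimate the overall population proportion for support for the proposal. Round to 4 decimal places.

Wₕ = Nₕ/N with N = 76729: 0.3102, 0.0782, 0.5152, 0.0964.
p̂_st = 0.3102·0.814 + 0.0782·0.714 + 0.5152·0.563 + 0.0964·0.322 ≈ 0.629441... → 0.6294.

0.6294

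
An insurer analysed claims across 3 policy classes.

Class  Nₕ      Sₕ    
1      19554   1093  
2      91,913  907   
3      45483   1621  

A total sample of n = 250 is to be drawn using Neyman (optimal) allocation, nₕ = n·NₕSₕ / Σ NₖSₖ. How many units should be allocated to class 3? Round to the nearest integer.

103

Σ NₕSₕ = 19554·1093 + 91913·907 + 45483·1621 = 178465556.
Share for 3: 73727943/178465556 = 0.41312.
n_3 = 250 × 0.41312 = 103.280... → 103.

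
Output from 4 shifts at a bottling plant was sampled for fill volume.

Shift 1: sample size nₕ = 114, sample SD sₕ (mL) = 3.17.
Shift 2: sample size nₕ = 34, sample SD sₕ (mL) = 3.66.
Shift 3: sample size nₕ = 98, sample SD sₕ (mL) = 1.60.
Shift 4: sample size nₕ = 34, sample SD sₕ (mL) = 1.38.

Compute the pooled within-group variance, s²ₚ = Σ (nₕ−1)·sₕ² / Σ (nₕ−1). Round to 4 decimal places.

Degrees of freedom: 113 + 33 + 97 + 33 = 276.
Σ(nₕ−1)sₕ² = 113·10.0489 + 33·13.3956 + 97·2.56 + 33·1.9044 = 1888.7457.
s²ₚ = 1888.7457 / 276 = 6.843282... → 6.8433.

6.8433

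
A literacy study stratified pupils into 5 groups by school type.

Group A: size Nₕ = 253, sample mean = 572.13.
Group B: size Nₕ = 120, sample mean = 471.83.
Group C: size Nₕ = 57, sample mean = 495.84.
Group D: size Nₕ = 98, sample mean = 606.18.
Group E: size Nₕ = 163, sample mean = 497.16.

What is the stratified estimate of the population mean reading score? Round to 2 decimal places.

x̄_st = (Σ Nₕx̄ₕ) / (Σ Nₕ) = (253·572.13 + 120·471.83 + 57·495.84 + 98·606.18 + 163·497.16) / 691
= 370074.09 / 691 = 535.5631... → 535.56.

535.56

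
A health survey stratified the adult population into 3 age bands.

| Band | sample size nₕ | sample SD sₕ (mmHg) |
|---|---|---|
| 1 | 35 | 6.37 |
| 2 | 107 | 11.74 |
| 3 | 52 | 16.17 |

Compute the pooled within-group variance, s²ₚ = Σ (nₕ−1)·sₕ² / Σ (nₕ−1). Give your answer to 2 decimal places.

153.53

Degrees of freedom: 34 + 106 + 51 = 191.
Σ(nₕ−1)sₕ² = 34·40.5769 + 106·137.8276 + 51·261.4689 = 29324.2541.
s²ₚ = 29324.2541 / 191 = 153.5301... → 153.53.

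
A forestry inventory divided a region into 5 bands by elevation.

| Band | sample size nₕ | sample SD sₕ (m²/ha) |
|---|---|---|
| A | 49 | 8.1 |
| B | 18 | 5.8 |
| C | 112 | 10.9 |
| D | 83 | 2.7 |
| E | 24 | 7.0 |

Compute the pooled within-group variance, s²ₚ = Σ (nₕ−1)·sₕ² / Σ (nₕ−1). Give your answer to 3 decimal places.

A: (49−1)·8.1² = 48·65.61 = 3149.28
B: (18−1)·5.8² = 17·33.64 = 571.88
C: (112−1)·10.9² = 111·118.81 = 13187.91
D: (83−1)·2.7² = 82·7.29 = 597.78
E: (24−1)·7.0² = 23·49 = 1127
Numerator = 18633.85; denominator = Σ(nₕ−1) = 281.
s²ₚ = 18633.85/281 = 66.31263... → 66.313.

66.313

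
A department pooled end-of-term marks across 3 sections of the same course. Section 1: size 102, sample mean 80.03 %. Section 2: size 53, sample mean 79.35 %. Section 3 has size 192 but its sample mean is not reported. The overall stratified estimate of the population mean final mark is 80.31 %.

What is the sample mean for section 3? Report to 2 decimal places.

N = 102 + 53 + 192 = 347.
Overall total = μ·N = 80.31·347 = 27867.57.
Subtract the known strata: 102·80.03 + 53·79.35 = 12368.61.
Remaining total for section 3: 27867.57 − 12368.61 = 15498.96.
Divide by its size: 15498.96 / 192 = 80.7238... → 80.72.

80.72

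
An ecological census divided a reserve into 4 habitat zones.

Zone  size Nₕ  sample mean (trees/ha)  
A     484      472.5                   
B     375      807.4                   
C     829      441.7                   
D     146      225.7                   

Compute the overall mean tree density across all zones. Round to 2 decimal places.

507.41

N = 484 + 375 + 829 + 146 = 1834.
Overall mean = Σ (Nₕ/N)·x̄ₕ — weight by population share, not a simple average.
Σ Nₕx̄ₕ = 484·472.5 + 375·807.4 + 829·441.7 + 146·225.7 = 228690 + 302775 + 366169.3 + 32952.2 = 930586.5.
Divide by N: 930586.5 / 1834 = 507.4081... → 507.41.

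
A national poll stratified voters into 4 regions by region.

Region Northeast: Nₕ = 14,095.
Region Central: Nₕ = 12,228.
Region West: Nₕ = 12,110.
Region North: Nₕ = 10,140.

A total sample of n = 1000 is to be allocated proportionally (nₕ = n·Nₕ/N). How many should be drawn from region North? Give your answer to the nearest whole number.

N = 14095 + 12228 + 12110 + 10140 = 48573.
n_North = 1000·10140/48573 = 208.758... → 209.

209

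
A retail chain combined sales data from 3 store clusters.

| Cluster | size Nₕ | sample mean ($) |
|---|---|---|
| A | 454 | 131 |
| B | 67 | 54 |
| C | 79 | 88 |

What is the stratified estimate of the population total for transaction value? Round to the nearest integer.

70044

A: 454·131 = 59474
B: 67·54 = 3618
C: 79·88 = 6952
τ̂ = Σ Nₕx̄ₕ = 70044.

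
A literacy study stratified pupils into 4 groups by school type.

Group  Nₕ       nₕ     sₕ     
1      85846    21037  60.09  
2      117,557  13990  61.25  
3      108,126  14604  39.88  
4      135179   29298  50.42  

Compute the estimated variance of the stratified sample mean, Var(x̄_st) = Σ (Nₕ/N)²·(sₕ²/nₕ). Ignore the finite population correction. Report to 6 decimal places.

N = 446708. Term for each stratum: Wₕ²sₕ²/nₕ.
Var(x̄_st) = 0.006338891 + 0.018571372 + 0.006380450 + 0.007945820 = 0.039236533 → 0.039237.

0.039237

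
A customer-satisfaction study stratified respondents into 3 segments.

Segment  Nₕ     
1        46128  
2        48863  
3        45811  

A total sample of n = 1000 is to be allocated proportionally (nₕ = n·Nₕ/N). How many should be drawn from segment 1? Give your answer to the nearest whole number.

328

Share of segment 1 = 46128/140802 = 0.32761.
Allocate 1000 × 0.32761 = 327.609... → 328.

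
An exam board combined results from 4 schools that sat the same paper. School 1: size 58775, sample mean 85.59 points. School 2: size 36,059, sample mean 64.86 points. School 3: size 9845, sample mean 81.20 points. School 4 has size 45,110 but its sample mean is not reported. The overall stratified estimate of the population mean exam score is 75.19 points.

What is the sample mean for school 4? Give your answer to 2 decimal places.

68.59

N = 58775 + 36059 + 9845 + 45110 = 149789.
Overall total = μ·N = 75.19·149789 = 11262634.91.
Subtract the known strata: 58775·85.59 + 36059·64.86 + 9845·81.20 = 8168752.99.
Remaining total for school 4: 11262634.91 − 8168752.99 = 3093881.92.
Divide by its size: 3093881.92 / 45110 = 68.5853... → 68.59.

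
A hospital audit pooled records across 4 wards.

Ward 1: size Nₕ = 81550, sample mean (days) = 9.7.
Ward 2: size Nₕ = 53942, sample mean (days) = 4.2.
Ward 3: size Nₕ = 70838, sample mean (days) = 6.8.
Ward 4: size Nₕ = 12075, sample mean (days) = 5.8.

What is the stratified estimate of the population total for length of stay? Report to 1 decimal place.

1: 81550·9.7 = 791035
2: 53942·4.2 = 226556.4
3: 70838·6.8 = 481698.4
4: 12075·5.8 = 70035
τ̂ = Σ Nₕx̄ₕ = 1569324.8.

1569324.8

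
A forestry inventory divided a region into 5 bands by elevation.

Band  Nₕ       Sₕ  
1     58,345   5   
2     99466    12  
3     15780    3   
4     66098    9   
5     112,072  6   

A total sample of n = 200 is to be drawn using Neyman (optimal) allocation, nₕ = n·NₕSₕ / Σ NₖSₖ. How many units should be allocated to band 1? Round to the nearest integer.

1: NₕSₕ = 58345·5 = 291725
2: NₕSₕ = 99466·12 = 1193592
3: NₕSₕ = 15780·3 = 47340
4: NₕSₕ = 66098·9 = 594882
5: NₕSₕ = 112072·6 = 672432
Σ NₕSₕ = 2799971.
n_1 = 200·291725/2799971 = 20.838... → 21.

21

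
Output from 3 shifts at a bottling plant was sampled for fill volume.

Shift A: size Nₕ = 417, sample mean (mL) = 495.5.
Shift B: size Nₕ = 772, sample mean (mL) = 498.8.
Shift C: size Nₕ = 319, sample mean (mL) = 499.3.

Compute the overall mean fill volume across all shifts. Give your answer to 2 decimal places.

N = 1508; weights Wₕ = Nₕ/N = (0.2765, 0.5119, 0.2115).
x̄_st = Σ Wₕ·x̄ₕ = 0.2765·495.5 + 0.5119·498.8 + 0.2115·499.3 ≈ 497.9932...
→ 497.99.

497.99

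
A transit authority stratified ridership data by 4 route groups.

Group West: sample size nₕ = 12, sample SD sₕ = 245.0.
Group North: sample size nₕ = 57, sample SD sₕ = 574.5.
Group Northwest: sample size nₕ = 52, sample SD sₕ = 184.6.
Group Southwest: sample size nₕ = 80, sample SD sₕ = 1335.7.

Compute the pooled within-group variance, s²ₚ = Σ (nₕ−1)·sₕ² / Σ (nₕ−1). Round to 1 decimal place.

West: (12−1)·245.0² = 11·60025 = 660275
North: (57−1)·574.5² = 56·330050.25 = 18482814
Northwest: (52−1)·184.6² = 51·34077.16 = 1737935.16
Southwest: (80−1)·1335.7² = 79·1784094.49 = 140943464.71
Numerator = 161824488.87; denominator = Σ(nₕ−1) = 197.
s²ₚ = 161824488.87/197 = 821444.106... → 821444.1.

821444.1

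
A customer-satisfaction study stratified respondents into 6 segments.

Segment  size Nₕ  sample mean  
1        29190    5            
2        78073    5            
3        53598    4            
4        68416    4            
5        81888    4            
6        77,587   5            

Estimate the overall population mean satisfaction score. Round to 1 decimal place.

4.5

x̄_st = (Σ Nₕx̄ₕ) / (Σ Nₕ) = (29190·5 + 78073·5 + 53598·4 + 68416·4 + 81888·4 + 77587·5) / 388752
= 1739858 / 388752 = 4.475... → 4.5.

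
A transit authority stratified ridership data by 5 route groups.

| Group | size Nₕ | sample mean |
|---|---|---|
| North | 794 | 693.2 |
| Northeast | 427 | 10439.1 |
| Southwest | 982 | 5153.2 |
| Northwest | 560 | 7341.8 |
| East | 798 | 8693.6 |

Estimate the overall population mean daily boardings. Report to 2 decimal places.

N = 3561; weights Wₕ = Nₕ/N = (0.2230, 0.1199, 0.2758, 0.1573, 0.2241).
x̄_st = Σ Wₕ·x̄ₕ = 0.2230·693.2 + 0.1199·10439.1 + 0.2758·5153.2 + 0.1573·7341.8 + 0.2241·8693.6 ≈ 5930.1431...
→ 5930.14.

5930.14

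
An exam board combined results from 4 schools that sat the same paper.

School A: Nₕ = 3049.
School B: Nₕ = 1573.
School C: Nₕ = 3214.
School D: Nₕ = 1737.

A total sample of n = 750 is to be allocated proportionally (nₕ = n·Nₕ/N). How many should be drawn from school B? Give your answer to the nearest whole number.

123

N = 3049 + 1573 + 3214 + 1737 = 9573.
n_B = 750·1573/9573 = 123.237... → 123.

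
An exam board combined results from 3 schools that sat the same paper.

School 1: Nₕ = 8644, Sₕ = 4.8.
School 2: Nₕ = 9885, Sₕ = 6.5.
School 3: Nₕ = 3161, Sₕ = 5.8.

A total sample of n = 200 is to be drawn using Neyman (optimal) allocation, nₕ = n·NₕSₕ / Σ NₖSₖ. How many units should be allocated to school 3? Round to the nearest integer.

Σ NₕSₕ = 8644·4.8 + 9885·6.5 + 3161·5.8 = 124077.5.
Share for 3: 18333.8/124077.5 = 0.14776.
n_3 = 200 × 0.14776 = 29.552... → 30.

30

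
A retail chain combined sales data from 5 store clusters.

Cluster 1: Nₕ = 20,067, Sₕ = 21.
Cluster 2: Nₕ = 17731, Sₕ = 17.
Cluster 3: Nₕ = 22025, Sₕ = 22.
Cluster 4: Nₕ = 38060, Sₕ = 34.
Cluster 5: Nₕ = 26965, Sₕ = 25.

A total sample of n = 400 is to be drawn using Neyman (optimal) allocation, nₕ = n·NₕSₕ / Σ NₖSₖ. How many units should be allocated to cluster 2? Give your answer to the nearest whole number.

38

Σ NₕSₕ = 20067·21 + 17731·17 + 22025·22 + 38060·34 + 26965·25 = 3175549.
Share for 2: 301427/3175549 = 0.09492.
n_2 = 400 × 0.09492 = 37.968... → 38.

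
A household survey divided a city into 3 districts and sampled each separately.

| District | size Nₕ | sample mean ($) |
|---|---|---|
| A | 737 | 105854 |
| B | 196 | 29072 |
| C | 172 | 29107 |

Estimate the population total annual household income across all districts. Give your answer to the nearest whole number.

88718914

A: 737·105854 = 78014398
B: 196·29072 = 5698112
C: 172·29107 = 5006404
τ̂ = Σ Nₕx̄ₕ = 88718914.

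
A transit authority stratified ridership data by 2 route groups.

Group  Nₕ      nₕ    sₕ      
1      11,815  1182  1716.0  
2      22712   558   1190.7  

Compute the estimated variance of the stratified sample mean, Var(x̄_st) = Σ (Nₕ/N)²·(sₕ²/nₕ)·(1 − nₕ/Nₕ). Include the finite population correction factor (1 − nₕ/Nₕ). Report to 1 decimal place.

N = 34527. Term for each stratum: Wₕ²sₕ²/nₕ·(1−nₕ/Nₕ).
Var(x̄_st) = 262.5360 + 1072.4088 = 1334.9448 → 1334.9.

1334.9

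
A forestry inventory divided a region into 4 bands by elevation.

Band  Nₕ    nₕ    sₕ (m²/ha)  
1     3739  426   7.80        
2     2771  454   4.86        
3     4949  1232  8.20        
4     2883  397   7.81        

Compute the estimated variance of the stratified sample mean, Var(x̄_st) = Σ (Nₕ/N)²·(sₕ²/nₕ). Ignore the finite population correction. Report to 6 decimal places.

N = 14342. Term for each stratum: Wₕ²sₕ²/nₕ.
Var(x̄_st) = 0.009706689 + 0.001942094 + 0.006498789 + 0.006208425 = 0.024355997 → 0.024356.

0.024356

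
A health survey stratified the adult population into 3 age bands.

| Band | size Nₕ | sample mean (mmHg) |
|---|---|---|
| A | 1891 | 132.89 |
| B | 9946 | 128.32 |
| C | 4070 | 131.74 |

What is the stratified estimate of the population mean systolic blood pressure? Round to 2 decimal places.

129.74

N = 1891 + 9946 + 4070 = 15907.
Weight each subgroup mean by Nₕ/N and sum.
Σ Nₕx̄ₕ = 1891·132.89 + 9946·128.32 + 4070·131.74 = 251294.99 + 1276270.72 + 536181.8 = 2063747.51.
Divide by N: 2063747.51 / 15907 = 129.7383... → 129.74.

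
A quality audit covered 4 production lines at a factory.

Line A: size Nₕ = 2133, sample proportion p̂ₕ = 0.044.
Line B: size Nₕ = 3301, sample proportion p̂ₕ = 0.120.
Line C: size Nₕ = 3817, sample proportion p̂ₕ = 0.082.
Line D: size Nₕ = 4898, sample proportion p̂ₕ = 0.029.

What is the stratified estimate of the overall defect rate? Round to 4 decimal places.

0.0668

Wₕ = Nₕ/N with N = 14149: 0.1508, 0.2333, 0.2698, 0.3462.
p̂_st = 0.1508·0.044 + 0.2333·0.120 + 0.2698·0.082 + 0.3462·0.029 ≈ 0.066790... → 0.0668.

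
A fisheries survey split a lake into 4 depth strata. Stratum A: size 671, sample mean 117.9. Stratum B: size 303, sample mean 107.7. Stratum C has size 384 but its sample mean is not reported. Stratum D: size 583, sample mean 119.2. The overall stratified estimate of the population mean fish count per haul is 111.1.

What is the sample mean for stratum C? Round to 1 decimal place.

89.6

N = 671 + 303 + 384 + 583 = 1941.
Overall total = μ·N = 111.1·1941 = 215645.1.
Subtract the known strata: 671·117.9 + 303·107.7 + 583·119.2 = 181237.6.
Remaining total for stratum C: 215645.1 − 181237.6 = 34407.5.
Divide by its size: 34407.5 / 384 = 89.603... → 89.6.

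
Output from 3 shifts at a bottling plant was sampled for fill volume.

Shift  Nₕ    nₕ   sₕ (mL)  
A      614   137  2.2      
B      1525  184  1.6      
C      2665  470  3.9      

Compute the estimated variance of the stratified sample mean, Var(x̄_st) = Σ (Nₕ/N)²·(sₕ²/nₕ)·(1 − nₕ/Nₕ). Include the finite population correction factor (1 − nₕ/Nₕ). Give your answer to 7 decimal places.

0.0098839

N = 4804; Wₕ = Nₕ/N.
shift A: (614/4804)²·2.2²/137·(1 − 137/614) = 0.0004483380
shift B: (1525/4804)²·1.6²/184·(1 − 184/1525) = 0.0012328629
shift C: (2665/4804)²·3.9²/470·(1 − 470/2665) = 0.0082027051
Sum = 0.0098839059 → 0.0098839.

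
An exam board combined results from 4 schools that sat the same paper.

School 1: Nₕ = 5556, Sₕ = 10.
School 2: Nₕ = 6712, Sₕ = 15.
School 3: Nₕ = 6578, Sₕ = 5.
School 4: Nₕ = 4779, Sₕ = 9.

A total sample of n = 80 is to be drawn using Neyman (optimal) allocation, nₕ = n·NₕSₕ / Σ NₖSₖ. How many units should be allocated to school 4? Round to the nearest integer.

Σ NₕSₕ = 5556·10 + 6712·15 + 6578·5 + 4779·9 = 232141.
Share for 4: 43011/232141 = 0.18528.
n_4 = 80 × 0.18528 = 14.822... → 15.

15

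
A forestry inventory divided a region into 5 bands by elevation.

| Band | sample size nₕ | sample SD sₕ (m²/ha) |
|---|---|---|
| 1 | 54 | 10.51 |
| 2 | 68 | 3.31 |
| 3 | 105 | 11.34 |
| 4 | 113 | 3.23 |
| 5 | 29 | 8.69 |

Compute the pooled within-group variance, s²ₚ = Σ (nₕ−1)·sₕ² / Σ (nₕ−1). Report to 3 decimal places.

Degrees of freedom: 53 + 67 + 104 + 112 + 28 = 364.
Σ(nₕ−1)sₕ² = 53·110.4601 + 67·10.9561 + 104·128.5956 + 112·10.4329 + 28·75.5161 = 23245.322.
s²ₚ = 23245.322 / 364 = 63.86077... → 63.861.

63.861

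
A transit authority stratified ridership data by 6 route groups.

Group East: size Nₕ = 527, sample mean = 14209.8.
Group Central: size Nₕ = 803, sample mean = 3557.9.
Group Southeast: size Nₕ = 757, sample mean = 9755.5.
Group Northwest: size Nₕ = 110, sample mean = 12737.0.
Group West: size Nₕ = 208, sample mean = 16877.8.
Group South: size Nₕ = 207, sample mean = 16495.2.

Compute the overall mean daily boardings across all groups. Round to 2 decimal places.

N = 2612; weights Wₕ = Nₕ/N = (0.2018, 0.3074, 0.2898, 0.0421, 0.0796, 0.0792).
x̄_st = Σ Wₕ·x̄ₕ = 0.2018·14209.8 + 0.3074·3557.9 + 0.2898·9755.5 + 0.0421·12737.0 + 0.0796·16877.8 + 0.0792·16495.2 ≈ 9975.7391...
→ 9975.74.

9975.74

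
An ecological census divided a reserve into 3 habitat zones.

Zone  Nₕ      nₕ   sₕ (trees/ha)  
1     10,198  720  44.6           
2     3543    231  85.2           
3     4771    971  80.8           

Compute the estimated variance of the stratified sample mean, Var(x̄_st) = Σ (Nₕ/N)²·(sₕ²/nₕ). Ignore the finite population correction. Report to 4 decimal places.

2.4361

N = 18512. Term for each stratum: Wₕ²sₕ²/nₕ.
Var(x̄_st) = 0.8384179 + 1.1510729 + 0.4465968 = 2.4360877 → 2.4361.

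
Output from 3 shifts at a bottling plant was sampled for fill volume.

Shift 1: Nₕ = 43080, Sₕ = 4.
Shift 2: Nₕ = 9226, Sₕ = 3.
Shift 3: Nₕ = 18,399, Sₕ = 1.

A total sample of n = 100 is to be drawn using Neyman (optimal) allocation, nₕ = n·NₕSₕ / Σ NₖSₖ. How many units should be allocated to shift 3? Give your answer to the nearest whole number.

1: NₕSₕ = 43080·4 = 172320
2: NₕSₕ = 9226·3 = 27678
3: NₕSₕ = 18399·1 = 18399
Σ NₕSₕ = 218397.
n_3 = 100·18399/218397 = 8.425... → 8.

8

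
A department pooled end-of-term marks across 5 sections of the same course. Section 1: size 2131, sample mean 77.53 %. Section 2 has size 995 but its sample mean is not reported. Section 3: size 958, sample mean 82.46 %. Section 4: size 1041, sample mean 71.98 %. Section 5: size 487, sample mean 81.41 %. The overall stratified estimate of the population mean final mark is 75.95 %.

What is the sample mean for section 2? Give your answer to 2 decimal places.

67.78

Σ Nₕx̄ₕ = N·μ, so 995·x̄_2 = 5612·75.95 − (2131·77.53 + 958·82.46 + 1041·71.98 + 487·81.41).
= 426231.4 − 358790.96 = 67440.44.
x̄_2 = 67440.44 / 995 = 67.7793... → 67.78.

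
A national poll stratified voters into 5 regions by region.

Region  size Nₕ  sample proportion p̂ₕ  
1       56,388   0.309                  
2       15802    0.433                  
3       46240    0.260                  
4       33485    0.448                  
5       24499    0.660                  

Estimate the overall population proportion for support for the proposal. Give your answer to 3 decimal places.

0.382

N = 56388 + 15802 + 46240 + 33485 + 24499 = 176414.
Overall proportion = Σ (Nₕ/N)·p̂ₕ.
Σ Nₕp̂ₕ = 17423.892 + 6842.266 + 12022.4 + 15001.28 + 16169.34 = 67459.178.
67459.178 / 176414 = 0.38239... → 0.382.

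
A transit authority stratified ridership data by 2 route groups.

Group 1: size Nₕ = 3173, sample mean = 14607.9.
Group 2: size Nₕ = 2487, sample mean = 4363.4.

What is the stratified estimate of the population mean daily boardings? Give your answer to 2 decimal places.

10106.47

x̄_st = (Σ Nₕx̄ₕ) / (Σ Nₕ) = (3173·14607.9 + 2487·4363.4) / 5660
= 57202642.5 / 5660 = 10106.4739... → 10106.47.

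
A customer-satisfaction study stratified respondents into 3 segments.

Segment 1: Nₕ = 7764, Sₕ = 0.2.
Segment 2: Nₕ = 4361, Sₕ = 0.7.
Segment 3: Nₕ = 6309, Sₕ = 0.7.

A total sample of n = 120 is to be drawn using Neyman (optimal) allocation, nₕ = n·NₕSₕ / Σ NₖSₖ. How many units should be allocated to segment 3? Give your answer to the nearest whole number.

Σ NₕSₕ = 7764·0.2 + 4361·0.7 + 6309·0.7 = 9021.8.
Share for 3: 4416.3/9021.8 = 0.48951.
n_3 = 120 × 0.48951 = 58.742... → 59.

59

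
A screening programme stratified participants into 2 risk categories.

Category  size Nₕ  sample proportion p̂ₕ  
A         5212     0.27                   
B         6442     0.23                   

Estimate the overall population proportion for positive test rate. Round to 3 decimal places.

N = 5212 + 6442 = 11654.
Overall proportion = Σ (Nₕ/N)·p̂ₕ.
Σ Nₕp̂ₕ = 1407.24 + 1481.66 = 2888.9.
2888.9 / 11654 = 0.24789... → 0.248.

0.248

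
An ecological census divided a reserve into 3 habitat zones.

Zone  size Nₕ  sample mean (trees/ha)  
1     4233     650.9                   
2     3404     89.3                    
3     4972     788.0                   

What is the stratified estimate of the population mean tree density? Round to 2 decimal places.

553.35

x̄_st = (Σ Nₕx̄ₕ) / (Σ Nₕ) = (4233·650.9 + 3404·89.3 + 4972·788.0) / 12609
= 6977172.9 / 12609 = 553.3486... → 553.35.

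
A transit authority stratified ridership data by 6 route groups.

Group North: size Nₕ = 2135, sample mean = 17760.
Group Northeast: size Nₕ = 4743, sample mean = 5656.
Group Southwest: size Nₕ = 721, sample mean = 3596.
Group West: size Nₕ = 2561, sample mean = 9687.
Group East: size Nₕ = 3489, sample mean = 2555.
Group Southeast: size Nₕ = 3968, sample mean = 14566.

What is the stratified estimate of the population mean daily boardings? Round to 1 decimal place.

9017.3

N = 17617; weights Wₕ = Nₕ/N = (0.1212, 0.2692, 0.0409, 0.1454, 0.1980, 0.2252).
x̄_st = Σ Wₕ·x̄ₕ = 0.1212·17760 + 0.2692·5656 + 0.0409·3596 + 0.1454·9687 + 0.1980·2555 + 0.2252·14566 ≈ 9017.280...
→ 9017.3.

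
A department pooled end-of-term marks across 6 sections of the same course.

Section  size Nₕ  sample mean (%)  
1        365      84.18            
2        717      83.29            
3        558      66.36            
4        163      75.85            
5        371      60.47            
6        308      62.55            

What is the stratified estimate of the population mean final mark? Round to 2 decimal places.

73.14

N = 2482; weights Wₕ = Nₕ/N = (0.1471, 0.2889, 0.2248, 0.0657, 0.1495, 0.1241).
x̄_st = Σ Wₕ·x̄ₕ = 0.1471·84.18 + 0.2889·83.29 + 0.2248·66.36 + 0.0657·75.85 + 0.1495·60.47 + 0.1241·62.55 ≈ 73.1413...
→ 73.14.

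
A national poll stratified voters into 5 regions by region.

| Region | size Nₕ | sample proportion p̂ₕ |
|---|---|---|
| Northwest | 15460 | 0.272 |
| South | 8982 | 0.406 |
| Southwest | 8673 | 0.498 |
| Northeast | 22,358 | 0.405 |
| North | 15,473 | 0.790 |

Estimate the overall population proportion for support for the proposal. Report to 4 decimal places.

0.4715

Wₕ = Nₕ/N with N = 70946: 0.2179, 0.1266, 0.1222, 0.3151, 0.2181.
p̂_st = 0.2179·0.272 + 0.1266·0.406 + 0.1222·0.498 + 0.3151·0.405 + 0.2181·0.790 ≈ 0.471480... → 0.4715.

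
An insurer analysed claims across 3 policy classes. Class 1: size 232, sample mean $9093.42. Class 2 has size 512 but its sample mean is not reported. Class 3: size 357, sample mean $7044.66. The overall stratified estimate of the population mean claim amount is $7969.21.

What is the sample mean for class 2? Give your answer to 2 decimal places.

8104.46

N = 232 + 512 + 357 = 1101.
Overall total = μ·N = 7969.21·1101 = 8774100.21.
Subtract the known strata: 232·9093.42 + 357·7044.66 = 4624617.06.
Remaining total for class 2: 8774100.21 − 4624617.06 = 4149483.15.
Divide by its size: 4149483.15 / 512 = 8104.4593... → 8104.46.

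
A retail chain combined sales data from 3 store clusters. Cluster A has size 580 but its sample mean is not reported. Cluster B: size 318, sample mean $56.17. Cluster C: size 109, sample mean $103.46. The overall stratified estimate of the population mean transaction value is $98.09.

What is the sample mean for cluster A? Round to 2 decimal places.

120.06

N = 580 + 318 + 109 = 1007.
Overall total = μ·N = 98.09·1007 = 98776.63.
Subtract the known strata: 318·56.17 + 109·103.46 = 29139.2.
Remaining total for cluster A: 98776.63 − 29139.2 = 69637.43.
Divide by its size: 69637.43 / 580 = 120.0645... → 120.06.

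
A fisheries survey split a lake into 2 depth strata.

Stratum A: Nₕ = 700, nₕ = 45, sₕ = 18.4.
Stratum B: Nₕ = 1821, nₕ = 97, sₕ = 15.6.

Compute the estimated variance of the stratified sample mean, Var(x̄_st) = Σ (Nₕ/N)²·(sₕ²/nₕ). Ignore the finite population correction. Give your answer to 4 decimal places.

1.8891

N = 2521; Wₕ = Nₕ/N.
stratum A: (700/2521)²·18.4²/45 = 0.5800608
stratum B: (1821/2521)²·15.6²/97 = 1.3090362
Sum = 1.8890970 → 1.8891.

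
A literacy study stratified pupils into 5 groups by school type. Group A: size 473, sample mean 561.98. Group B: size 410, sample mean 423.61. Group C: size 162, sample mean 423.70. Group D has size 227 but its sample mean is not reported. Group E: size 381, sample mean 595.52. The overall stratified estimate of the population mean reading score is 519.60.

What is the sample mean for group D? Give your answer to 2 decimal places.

545.68

N = 473 + 410 + 162 + 227 + 381 = 1653.
Overall total = μ·N = 519.60·1653 = 858898.8.
Subtract the known strata: 473·561.98 + 410·423.61 + 162·423.70 + 381·595.52 = 735029.16.
Remaining total for group D: 858898.8 − 735029.16 = 123869.64.
Divide by its size: 123869.64 / 227 = 545.6812... → 545.68.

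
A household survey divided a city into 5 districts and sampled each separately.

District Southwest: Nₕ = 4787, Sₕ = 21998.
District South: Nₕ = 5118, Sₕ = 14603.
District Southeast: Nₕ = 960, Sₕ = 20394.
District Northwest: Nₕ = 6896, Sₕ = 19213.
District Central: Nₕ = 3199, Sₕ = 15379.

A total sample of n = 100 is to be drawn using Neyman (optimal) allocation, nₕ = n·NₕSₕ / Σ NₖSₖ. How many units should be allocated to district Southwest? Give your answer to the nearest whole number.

Southwest: NₕSₕ = 4787·21998 = 105304426
South: NₕSₕ = 5118·14603 = 74738154
Southeast: NₕSₕ = 960·20394 = 19578240
Northwest: NₕSₕ = 6896·19213 = 132492848
Central: NₕSₕ = 3199·15379 = 49197421
Σ NₕSₕ = 381311089.
n_Southwest = 100·105304426/381311089 = 27.616... → 28.

28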